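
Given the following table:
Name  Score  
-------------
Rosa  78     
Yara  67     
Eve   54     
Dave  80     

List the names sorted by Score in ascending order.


Sorting by Score (ascending):
  Eve: 54
  Yara: 67
  Rosa: 78
  Dave: 80


ANSWER: Eve, Yara, Rosa, Dave


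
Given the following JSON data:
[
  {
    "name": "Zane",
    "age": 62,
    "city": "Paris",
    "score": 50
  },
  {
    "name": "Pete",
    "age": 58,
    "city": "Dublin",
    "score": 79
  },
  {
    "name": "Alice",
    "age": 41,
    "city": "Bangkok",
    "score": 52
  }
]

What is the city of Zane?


Looking up record where name = Zane
Record index: 0
Field 'city' = Paris

ANSWER: Paris


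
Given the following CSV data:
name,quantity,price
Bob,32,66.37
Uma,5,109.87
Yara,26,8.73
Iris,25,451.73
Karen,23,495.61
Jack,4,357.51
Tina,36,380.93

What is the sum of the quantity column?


Values in 'quantity' column:
  Row 1: 32
  Row 2: 5
  Row 3: 26
  Row 4: 25
  Row 5: 23
  Row 6: 4
  Row 7: 36
Sum = 32 + 5 + 26 + 25 + 23 + 4 + 36 = 151

ANSWER: 151


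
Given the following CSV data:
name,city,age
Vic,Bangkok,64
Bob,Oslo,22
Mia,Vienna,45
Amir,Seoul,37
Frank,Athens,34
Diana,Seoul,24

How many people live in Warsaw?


Scanning city column for 'Warsaw':
Total matches: 0

ANSWER: 0


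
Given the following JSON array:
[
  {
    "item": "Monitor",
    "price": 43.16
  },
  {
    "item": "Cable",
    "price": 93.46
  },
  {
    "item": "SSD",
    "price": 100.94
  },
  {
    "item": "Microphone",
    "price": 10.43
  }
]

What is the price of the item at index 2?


Array index 2 -> SSD
price = 100.94

ANSWER: 100.94


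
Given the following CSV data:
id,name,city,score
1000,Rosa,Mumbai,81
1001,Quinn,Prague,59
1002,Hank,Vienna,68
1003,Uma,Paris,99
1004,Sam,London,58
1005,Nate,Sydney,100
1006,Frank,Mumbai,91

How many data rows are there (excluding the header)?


Counting rows (excluding header):
Header: id,name,city,score
Data rows: 7

ANSWER: 7


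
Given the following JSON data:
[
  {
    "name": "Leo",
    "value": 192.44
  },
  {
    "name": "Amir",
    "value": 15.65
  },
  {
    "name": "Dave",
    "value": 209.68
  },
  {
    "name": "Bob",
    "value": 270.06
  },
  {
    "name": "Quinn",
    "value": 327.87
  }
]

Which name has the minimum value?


Comparing values:
  Leo: 192.44
  Amir: 15.65
  Dave: 209.68
  Bob: 270.06
  Quinn: 327.87
Minimum: Amir (15.65)

ANSWER: Amir


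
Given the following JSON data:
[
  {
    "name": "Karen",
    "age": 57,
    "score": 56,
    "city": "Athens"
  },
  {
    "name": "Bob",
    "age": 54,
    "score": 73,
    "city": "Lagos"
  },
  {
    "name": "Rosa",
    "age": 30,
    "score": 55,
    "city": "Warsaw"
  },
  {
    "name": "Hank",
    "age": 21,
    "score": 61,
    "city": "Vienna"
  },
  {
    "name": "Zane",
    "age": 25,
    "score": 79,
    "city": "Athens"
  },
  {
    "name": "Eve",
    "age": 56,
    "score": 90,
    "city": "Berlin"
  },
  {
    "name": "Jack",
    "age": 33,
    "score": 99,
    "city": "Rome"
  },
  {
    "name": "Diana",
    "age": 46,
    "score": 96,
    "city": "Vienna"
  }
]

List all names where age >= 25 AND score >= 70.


Checking both conditions:
  Karen (age=57, score=56) -> no
  Bob (age=54, score=73) -> YES
  Rosa (age=30, score=55) -> no
  Hank (age=21, score=61) -> no
  Zane (age=25, score=79) -> YES
  Eve (age=56, score=90) -> YES
  Jack (age=33, score=99) -> YES
  Diana (age=46, score=96) -> YES


ANSWER: Bob, Zane, Eve, Jack, Diana


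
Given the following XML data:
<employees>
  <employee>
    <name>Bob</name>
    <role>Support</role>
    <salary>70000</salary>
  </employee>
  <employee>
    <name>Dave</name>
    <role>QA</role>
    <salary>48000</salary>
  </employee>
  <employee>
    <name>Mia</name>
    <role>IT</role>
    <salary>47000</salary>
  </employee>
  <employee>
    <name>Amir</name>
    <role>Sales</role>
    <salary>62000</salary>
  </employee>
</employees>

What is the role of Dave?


Searching for <employee> with <name>Dave</name>
Found at position 2
<role>QA</role>

ANSWER: QA


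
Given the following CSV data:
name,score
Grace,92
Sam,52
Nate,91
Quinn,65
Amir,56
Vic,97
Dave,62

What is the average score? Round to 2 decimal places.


Scores: 92, 52, 91, 65, 56, 97, 62
Sum = 515
Count = 7
Average = 515 / 7 = 73.57

ANSWER: 73.57


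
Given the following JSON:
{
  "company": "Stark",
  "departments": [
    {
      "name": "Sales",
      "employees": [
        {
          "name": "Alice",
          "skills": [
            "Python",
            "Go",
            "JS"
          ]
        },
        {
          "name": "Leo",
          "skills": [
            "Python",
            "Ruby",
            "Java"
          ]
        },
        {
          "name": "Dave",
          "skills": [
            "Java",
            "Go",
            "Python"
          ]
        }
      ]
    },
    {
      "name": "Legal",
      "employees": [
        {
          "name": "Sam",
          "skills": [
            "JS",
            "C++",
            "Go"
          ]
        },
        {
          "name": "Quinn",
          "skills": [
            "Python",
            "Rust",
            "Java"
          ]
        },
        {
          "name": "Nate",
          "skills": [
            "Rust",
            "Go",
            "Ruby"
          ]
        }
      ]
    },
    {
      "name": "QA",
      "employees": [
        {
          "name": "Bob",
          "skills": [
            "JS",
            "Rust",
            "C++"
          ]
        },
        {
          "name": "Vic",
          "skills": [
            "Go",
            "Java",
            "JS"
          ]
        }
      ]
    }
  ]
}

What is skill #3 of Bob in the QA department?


Path: departments[2].employees[0].skills[2]
Value: C++

ANSWER: C++


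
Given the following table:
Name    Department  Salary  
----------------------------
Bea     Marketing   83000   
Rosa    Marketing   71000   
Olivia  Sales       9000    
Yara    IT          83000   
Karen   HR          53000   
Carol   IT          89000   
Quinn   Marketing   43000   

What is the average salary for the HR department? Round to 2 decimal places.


HR department members:
  Karen: 53000
Sum = 53000
Count = 1
Average = 53000 / 1 = 53000.00

ANSWER: 53000.00


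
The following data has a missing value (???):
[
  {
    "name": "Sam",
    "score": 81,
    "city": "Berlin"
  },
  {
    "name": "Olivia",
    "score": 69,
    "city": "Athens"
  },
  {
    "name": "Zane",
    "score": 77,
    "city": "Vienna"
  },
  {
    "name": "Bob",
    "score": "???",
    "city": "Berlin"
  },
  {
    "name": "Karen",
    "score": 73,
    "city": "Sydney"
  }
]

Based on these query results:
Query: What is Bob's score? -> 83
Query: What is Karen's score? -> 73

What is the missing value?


The missing value is Bob's score
From query: Bob's score = 83

ANSWER: 83


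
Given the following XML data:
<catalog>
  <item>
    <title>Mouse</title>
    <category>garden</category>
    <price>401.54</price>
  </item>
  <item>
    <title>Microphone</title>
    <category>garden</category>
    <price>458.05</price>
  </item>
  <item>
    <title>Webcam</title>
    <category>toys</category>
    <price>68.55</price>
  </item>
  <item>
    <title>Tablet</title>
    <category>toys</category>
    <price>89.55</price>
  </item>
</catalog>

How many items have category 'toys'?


Scanning <item> elements for <category>toys</category>:
  Item 3: Webcam -> MATCH
  Item 4: Tablet -> MATCH
Count: 2

ANSWER: 2


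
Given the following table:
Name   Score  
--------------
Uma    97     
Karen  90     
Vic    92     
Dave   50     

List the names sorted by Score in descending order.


Sorting by Score (descending):
  Uma: 97
  Vic: 92
  Karen: 90
  Dave: 50


ANSWER: Uma, Vic, Karen, Dave


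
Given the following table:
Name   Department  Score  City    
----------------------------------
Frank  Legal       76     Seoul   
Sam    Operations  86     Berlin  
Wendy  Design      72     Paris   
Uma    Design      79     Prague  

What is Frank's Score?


Row 1: Frank
Score = 76

ANSWER: 76


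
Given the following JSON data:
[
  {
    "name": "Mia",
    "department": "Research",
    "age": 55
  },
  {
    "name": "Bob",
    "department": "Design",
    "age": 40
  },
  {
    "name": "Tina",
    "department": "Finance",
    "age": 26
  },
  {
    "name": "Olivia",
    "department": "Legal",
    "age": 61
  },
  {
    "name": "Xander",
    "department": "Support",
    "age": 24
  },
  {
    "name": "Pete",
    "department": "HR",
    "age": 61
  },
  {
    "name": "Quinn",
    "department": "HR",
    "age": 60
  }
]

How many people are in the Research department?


Scanning records for department = Research
  Record 0: Mia
Count: 1

ANSWER: 1


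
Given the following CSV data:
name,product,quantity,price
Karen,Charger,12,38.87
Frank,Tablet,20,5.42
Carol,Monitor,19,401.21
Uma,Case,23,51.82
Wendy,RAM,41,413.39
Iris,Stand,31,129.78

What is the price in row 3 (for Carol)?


Row 3: Carol
Column 'price' = 401.21

ANSWER: 401.21


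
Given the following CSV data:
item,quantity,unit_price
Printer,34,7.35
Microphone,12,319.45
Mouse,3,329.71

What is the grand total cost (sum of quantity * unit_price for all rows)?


Computing row totals:
  Printer: 34 * 7.35 = 249.9
  Microphone: 12 * 319.45 = 3833.4
  Mouse: 3 * 329.71 = 989.13
Grand total = 249.9 + 3833.4 + 989.13 = 5072.43

ANSWER: 5072.43


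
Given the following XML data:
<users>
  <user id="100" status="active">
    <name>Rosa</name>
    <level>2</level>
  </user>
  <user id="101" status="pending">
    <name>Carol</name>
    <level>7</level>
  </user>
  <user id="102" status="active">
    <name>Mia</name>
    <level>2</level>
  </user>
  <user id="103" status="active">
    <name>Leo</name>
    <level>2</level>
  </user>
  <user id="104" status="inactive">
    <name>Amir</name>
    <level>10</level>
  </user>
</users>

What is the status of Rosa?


Finding user with name = Rosa
user id="100" status="active"

ANSWER: active


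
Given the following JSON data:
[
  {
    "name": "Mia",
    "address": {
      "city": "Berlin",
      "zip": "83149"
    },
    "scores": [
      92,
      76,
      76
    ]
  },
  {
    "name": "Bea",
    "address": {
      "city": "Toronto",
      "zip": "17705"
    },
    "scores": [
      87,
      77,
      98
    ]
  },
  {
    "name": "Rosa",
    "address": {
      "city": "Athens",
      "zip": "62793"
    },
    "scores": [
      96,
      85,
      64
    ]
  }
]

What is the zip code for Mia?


Path: records[0].address.zip
Value: 83149

ANSWER: 83149


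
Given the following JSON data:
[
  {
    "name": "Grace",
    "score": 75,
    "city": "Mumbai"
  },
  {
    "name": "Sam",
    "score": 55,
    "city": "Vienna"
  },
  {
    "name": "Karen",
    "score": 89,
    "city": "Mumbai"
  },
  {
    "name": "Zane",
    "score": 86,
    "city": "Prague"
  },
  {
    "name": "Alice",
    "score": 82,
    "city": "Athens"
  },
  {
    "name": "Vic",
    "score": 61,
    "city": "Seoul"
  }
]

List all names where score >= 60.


Filtering records where score >= 60:
  Grace (score=75) -> YES
  Sam (score=55) -> no
  Karen (score=89) -> YES
  Zane (score=86) -> YES
  Alice (score=82) -> YES
  Vic (score=61) -> YES


ANSWER: Grace, Karen, Zane, Alice, Vic


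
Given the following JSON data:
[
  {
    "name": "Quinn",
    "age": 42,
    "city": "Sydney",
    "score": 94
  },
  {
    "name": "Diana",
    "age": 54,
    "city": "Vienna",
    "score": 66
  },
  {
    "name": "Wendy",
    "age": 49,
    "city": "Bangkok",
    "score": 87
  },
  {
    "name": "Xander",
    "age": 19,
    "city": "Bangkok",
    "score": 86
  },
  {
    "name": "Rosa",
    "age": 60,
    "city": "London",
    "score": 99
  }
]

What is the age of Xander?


Looking up record where name = Xander
Record index: 3
Field 'age' = 19

ANSWER: 19


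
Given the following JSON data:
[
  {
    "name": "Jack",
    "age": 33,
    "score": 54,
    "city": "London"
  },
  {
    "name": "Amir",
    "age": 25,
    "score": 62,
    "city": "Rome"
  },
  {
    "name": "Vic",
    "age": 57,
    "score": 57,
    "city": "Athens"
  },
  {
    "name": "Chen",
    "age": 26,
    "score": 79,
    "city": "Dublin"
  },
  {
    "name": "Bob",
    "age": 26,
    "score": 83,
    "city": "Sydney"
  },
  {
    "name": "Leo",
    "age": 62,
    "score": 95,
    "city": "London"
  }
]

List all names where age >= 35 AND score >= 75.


Checking both conditions:
  Jack (age=33, score=54) -> no
  Amir (age=25, score=62) -> no
  Vic (age=57, score=57) -> no
  Chen (age=26, score=79) -> no
  Bob (age=26, score=83) -> no
  Leo (age=62, score=95) -> YES


ANSWER: Leo


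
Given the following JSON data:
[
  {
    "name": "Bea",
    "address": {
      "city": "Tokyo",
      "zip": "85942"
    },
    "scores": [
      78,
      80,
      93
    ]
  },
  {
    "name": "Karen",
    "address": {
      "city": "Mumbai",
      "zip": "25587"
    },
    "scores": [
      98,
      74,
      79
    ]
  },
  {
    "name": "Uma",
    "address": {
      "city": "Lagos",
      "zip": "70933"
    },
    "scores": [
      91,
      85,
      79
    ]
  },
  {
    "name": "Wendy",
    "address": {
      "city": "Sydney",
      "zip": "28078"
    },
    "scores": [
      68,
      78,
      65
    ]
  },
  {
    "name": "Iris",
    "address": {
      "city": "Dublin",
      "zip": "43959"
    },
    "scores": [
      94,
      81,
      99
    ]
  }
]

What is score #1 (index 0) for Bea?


Path: records[0].scores[0]
Value: 78

ANSWER: 78


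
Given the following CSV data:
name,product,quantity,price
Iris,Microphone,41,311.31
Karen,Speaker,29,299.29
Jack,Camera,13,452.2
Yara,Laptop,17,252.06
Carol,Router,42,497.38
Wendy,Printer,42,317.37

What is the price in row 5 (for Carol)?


Row 5: Carol
Column 'price' = 497.38

ANSWER: 497.38


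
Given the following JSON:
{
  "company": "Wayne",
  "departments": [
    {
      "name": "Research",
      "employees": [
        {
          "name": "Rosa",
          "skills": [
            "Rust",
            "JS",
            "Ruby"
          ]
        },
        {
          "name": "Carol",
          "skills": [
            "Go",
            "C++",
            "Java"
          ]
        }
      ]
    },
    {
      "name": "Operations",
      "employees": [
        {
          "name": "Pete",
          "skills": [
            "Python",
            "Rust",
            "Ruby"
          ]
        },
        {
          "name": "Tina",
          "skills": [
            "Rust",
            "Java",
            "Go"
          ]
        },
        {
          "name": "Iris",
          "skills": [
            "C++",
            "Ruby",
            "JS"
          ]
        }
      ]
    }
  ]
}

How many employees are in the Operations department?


Path: departments[1].employees
Count: 3

ANSWER: 3


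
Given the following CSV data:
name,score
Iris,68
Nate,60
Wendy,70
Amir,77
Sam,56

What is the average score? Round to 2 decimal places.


Scores: 68, 60, 70, 77, 56
Sum = 331
Count = 5
Average = 331 / 5 = 66.20

ANSWER: 66.20


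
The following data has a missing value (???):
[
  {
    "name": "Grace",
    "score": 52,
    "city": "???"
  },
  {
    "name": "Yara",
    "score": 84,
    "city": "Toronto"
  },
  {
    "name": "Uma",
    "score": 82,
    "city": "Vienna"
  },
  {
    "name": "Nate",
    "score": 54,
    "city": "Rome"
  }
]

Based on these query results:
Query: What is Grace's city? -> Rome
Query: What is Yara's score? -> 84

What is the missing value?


The missing value is Grace's city
From query: Grace's city = Rome

ANSWER: Rome


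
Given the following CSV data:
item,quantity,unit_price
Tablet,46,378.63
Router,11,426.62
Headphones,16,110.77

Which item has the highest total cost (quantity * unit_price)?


Computing row totals:
  Tablet: 17416.98
  Router: 4692.82
  Headphones: 1772.32
Maximum: Tablet (17416.98)

ANSWER: Tablet


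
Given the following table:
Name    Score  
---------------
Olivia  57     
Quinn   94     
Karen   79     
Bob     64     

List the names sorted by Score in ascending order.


Sorting by Score (ascending):
  Olivia: 57
  Bob: 64
  Karen: 79
  Quinn: 94


ANSWER: Olivia, Bob, Karen, Quinn


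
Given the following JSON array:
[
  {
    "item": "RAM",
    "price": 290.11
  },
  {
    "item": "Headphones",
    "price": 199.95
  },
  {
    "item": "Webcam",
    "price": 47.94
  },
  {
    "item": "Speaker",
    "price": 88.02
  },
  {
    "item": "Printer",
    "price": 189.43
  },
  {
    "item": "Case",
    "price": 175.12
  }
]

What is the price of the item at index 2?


Array index 2 -> Webcam
price = 47.94

ANSWER: 47.94


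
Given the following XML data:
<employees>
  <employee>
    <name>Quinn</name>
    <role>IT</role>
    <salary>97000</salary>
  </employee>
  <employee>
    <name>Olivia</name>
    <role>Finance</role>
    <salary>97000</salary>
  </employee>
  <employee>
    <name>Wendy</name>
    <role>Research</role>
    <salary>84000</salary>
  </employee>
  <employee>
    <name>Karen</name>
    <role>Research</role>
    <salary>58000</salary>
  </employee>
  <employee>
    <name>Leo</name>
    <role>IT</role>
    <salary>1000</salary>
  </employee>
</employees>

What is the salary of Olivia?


Searching for <employee> with <name>Olivia</name>
Found at position 2
<salary>97000</salary>

ANSWER: 97000


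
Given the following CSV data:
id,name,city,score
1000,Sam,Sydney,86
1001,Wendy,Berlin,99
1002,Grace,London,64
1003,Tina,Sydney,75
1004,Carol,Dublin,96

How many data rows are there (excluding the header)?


Counting rows (excluding header):
Header: id,name,city,score
Data rows: 5

ANSWER: 5


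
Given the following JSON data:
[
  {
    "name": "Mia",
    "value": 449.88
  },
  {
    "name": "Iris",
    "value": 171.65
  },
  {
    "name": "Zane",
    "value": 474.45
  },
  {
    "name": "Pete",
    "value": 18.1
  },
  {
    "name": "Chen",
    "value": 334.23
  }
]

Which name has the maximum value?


Comparing values:
  Mia: 449.88
  Iris: 171.65
  Zane: 474.45
  Pete: 18.1
  Chen: 334.23
Maximum: Zane (474.45)

ANSWER: Zane


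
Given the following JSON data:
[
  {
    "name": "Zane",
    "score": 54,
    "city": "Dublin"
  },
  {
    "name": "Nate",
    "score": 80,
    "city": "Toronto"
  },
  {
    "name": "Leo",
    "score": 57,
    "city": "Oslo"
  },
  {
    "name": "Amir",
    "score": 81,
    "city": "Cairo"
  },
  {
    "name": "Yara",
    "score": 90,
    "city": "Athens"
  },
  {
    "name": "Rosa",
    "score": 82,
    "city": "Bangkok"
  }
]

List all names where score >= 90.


Filtering records where score >= 90:
  Zane (score=54) -> no
  Nate (score=80) -> no
  Leo (score=57) -> no
  Amir (score=81) -> no
  Yara (score=90) -> YES
  Rosa (score=82) -> no


ANSWER: Yara


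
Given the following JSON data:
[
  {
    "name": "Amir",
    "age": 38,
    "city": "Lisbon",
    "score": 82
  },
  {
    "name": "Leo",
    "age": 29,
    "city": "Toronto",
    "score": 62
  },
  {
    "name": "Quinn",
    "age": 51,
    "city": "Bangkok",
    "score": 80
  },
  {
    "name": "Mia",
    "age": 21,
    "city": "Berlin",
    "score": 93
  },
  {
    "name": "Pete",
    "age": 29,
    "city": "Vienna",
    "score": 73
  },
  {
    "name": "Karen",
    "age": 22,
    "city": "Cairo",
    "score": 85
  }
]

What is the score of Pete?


Looking up record where name = Pete
Record index: 4
Field 'score' = 73

ANSWER: 73


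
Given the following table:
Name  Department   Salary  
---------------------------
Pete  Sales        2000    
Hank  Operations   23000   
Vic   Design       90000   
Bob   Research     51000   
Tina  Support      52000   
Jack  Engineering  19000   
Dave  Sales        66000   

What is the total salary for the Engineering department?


Engineering department members:
  Jack: 19000
Total = 19000 = 19000

ANSWER: 19000


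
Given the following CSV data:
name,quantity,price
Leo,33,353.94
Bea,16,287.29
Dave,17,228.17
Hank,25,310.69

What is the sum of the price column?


Values in 'price' column:
  Row 1: 353.94
  Row 2: 287.29
  Row 3: 228.17
  Row 4: 310.69
Sum = 353.94 + 287.29 + 228.17 + 310.69 = 1180.09

ANSWER: 1180.09


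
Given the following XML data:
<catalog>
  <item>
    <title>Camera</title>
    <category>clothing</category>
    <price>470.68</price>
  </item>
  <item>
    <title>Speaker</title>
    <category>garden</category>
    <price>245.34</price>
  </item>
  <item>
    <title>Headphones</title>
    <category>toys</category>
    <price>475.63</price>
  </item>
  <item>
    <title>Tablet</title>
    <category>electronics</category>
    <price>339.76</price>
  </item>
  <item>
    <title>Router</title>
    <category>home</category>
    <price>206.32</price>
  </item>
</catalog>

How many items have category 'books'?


Scanning <item> elements for <category>books</category>:
Count: 0

ANSWER: 0


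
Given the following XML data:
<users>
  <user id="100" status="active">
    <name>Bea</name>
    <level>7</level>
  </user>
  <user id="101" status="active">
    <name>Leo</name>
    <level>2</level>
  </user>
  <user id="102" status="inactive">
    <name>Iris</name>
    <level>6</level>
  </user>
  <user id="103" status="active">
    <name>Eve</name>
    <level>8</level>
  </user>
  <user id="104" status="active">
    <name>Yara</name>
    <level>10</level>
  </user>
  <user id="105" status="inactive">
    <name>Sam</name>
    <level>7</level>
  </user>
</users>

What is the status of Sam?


Finding user with name = Sam
user id="105" status="inactive"

ANSWER: inactive


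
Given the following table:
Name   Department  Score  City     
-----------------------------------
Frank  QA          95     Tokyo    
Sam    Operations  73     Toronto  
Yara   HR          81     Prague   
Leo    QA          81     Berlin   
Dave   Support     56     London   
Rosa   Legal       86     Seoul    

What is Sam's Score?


Row 2: Sam
Score = 73

ANSWER: 73


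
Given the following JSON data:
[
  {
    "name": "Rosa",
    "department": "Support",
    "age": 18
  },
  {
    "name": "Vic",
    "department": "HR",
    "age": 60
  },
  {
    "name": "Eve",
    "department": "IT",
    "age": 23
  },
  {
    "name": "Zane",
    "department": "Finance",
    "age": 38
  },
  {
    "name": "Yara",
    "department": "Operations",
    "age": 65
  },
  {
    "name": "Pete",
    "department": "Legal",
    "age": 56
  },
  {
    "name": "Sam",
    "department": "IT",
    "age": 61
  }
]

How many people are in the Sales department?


Scanning records for department = Sales
  No matches found
Count: 0

ANSWER: 0


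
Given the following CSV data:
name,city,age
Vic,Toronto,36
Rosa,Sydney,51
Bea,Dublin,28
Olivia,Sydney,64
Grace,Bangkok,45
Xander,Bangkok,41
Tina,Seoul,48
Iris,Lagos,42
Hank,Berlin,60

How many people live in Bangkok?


Scanning city column for 'Bangkok':
  Row 5: Grace -> MATCH
  Row 6: Xander -> MATCH
Total matches: 2

ANSWER: 2


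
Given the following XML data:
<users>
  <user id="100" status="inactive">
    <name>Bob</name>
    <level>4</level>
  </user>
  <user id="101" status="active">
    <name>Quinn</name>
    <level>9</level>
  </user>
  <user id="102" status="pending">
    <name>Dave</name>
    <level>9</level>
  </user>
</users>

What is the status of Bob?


Finding user with name = Bob
user id="100" status="inactive"

ANSWER: inactive


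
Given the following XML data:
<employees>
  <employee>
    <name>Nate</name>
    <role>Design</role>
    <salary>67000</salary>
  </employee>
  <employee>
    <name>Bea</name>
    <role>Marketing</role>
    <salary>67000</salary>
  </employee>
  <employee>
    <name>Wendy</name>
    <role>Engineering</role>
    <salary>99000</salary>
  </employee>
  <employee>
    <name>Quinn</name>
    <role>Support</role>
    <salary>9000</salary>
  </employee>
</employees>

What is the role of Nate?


Searching for <employee> with <name>Nate</name>
Found at position 1
<role>Design</role>

ANSWER: Design


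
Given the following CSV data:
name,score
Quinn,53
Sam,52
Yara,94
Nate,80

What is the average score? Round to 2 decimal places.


Scores: 53, 52, 94, 80
Sum = 279
Count = 4
Average = 279 / 4 = 69.75

ANSWER: 69.75


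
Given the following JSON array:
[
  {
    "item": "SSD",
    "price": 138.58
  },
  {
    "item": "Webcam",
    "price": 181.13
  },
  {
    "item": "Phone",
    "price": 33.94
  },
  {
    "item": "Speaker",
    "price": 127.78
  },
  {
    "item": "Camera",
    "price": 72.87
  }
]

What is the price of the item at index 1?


Array index 1 -> Webcam
price = 181.13

ANSWER: 181.13


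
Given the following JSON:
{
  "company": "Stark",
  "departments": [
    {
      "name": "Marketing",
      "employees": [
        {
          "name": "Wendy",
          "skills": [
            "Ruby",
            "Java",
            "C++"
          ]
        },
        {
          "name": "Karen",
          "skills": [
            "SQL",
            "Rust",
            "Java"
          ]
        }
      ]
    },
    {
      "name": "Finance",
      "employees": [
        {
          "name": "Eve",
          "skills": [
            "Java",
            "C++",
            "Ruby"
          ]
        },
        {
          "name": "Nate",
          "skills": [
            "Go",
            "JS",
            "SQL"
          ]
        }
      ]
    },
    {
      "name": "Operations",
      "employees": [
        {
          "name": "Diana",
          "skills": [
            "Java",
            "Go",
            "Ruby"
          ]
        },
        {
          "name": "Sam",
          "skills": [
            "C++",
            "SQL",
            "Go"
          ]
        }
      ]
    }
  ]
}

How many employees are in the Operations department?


Path: departments[2].employees
Count: 2

ANSWER: 2


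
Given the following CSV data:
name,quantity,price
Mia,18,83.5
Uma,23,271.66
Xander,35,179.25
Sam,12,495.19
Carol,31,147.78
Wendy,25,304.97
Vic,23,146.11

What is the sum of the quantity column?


Values in 'quantity' column:
  Row 1: 18
  Row 2: 23
  Row 3: 35
  Row 4: 12
  Row 5: 31
  Row 6: 25
  Row 7: 23
Sum = 18 + 23 + 35 + 12 + 31 + 25 + 23 = 167

ANSWER: 167


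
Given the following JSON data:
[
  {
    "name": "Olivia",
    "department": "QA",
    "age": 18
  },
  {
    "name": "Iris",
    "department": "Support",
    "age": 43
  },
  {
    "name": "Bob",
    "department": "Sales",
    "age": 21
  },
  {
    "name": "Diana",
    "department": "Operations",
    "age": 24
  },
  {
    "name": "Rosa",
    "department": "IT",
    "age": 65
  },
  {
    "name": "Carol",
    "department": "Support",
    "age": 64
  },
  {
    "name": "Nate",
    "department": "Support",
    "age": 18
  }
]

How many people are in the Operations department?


Scanning records for department = Operations
  Record 3: Diana
Count: 1

ANSWER: 1


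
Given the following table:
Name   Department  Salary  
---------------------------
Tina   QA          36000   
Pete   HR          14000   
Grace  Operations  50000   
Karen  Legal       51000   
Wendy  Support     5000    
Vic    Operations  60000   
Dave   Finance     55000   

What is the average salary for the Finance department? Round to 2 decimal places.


Finance department members:
  Dave: 55000
Sum = 55000
Count = 1
Average = 55000 / 1 = 55000.00

ANSWER: 55000.00


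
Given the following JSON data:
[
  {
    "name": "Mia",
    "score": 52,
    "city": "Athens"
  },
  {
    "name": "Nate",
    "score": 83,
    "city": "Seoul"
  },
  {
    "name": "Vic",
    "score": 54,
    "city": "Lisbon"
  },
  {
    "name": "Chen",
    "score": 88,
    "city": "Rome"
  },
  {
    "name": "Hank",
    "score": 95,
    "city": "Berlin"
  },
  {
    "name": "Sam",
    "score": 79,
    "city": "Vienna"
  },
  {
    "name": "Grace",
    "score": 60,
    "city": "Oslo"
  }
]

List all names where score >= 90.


Filtering records where score >= 90:
  Mia (score=52) -> no
  Nate (score=83) -> no
  Vic (score=54) -> no
  Chen (score=88) -> no
  Hank (score=95) -> YES
  Sam (score=79) -> no
  Grace (score=60) -> no


ANSWER: Hank


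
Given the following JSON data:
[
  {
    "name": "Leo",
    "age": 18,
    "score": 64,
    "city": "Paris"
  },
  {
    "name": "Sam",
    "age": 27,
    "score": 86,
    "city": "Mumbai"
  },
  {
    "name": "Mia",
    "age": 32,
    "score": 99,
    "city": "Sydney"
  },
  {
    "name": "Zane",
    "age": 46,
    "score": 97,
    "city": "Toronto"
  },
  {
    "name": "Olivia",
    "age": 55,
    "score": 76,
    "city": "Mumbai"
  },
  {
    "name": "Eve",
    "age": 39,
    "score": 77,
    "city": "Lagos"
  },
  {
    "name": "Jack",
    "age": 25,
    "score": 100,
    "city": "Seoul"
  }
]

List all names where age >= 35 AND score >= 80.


Checking both conditions:
  Leo (age=18, score=64) -> no
  Sam (age=27, score=86) -> no
  Mia (age=32, score=99) -> no
  Zane (age=46, score=97) -> YES
  Olivia (age=55, score=76) -> no
  Eve (age=39, score=77) -> no
  Jack (age=25, score=100) -> no


ANSWER: Zane


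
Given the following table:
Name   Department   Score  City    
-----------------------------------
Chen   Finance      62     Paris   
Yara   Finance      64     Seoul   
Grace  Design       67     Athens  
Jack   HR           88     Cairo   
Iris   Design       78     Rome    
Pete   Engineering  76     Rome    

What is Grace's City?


Row 3: Grace
City = Athens

ANSWER: Athens


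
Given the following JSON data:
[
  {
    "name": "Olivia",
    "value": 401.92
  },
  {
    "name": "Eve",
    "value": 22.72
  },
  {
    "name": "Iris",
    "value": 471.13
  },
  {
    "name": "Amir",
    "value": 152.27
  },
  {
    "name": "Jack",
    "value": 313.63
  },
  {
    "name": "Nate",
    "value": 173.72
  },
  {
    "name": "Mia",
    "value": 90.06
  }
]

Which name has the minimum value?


Comparing values:
  Olivia: 401.92
  Eve: 22.72
  Iris: 471.13
  Amir: 152.27
  Jack: 313.63
  Nate: 173.72
  Mia: 90.06
Minimum: Eve (22.72)

ANSWER: Eve


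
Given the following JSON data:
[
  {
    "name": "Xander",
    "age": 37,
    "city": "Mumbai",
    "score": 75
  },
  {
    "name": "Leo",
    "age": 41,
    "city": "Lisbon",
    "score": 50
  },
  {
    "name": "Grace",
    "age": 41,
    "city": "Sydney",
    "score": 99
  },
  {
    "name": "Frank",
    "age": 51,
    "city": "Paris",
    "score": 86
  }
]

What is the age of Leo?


Looking up record where name = Leo
Record index: 1
Field 'age' = 41

ANSWER: 41


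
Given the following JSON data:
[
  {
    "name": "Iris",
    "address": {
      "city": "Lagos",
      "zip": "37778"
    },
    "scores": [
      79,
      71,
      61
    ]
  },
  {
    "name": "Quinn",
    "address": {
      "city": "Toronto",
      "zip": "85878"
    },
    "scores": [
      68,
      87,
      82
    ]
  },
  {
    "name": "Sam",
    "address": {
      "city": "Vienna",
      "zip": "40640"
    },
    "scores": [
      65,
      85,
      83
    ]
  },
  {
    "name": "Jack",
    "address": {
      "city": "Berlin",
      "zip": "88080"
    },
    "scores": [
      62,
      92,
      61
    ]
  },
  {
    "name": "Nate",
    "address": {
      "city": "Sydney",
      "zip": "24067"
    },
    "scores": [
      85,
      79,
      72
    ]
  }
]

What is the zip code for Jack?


Path: records[3].address.zip
Value: 88080

ANSWER: 88080


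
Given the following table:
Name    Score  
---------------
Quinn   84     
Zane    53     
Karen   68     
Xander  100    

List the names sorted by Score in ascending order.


Sorting by Score (ascending):
  Zane: 53
  Karen: 68
  Quinn: 84
  Xander: 100


ANSWER: Zane, Karen, Quinn, Xander


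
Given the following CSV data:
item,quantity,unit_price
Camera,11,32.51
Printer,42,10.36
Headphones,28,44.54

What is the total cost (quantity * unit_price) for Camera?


Row: Camera
quantity = 11
unit_price = 32.51
total = 11 * 32.51 = 357.61

ANSWER: 357.61


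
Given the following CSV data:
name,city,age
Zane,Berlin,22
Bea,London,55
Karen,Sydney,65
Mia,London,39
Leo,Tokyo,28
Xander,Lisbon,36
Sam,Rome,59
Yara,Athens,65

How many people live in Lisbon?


Scanning city column for 'Lisbon':
  Row 6: Xander -> MATCH
Total matches: 1

ANSWER: 1


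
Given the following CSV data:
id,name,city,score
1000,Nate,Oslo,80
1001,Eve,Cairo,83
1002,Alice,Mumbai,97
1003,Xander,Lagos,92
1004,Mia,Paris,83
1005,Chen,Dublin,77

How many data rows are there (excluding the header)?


Counting rows (excluding header):
Header: id,name,city,score
Data rows: 6

ANSWER: 6


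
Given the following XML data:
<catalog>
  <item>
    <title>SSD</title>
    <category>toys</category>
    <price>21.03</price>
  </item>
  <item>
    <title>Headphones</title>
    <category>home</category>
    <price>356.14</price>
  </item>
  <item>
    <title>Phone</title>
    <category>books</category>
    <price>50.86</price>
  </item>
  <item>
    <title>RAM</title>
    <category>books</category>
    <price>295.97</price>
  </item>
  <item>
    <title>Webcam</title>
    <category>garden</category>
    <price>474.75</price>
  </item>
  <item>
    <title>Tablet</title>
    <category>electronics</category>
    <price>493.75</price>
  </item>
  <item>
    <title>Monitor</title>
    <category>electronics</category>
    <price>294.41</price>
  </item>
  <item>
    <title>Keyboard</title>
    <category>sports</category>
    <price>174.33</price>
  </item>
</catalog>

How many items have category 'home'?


Scanning <item> elements for <category>home</category>:
  Item 2: Headphones -> MATCH
Count: 1

ANSWER: 1


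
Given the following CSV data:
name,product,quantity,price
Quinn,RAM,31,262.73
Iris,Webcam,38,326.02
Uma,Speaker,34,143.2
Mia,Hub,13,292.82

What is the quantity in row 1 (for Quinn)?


Row 1: Quinn
Column 'quantity' = 31

ANSWER: 31


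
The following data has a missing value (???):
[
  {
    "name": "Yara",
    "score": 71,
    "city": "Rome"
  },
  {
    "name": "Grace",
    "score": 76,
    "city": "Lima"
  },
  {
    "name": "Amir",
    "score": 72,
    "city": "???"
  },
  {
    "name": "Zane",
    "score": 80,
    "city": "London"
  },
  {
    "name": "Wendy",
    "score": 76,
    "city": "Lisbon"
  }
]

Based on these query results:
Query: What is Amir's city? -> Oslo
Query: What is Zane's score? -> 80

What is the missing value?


The missing value is Amir's city
From query: Amir's city = Oslo

ANSWER: Oslo


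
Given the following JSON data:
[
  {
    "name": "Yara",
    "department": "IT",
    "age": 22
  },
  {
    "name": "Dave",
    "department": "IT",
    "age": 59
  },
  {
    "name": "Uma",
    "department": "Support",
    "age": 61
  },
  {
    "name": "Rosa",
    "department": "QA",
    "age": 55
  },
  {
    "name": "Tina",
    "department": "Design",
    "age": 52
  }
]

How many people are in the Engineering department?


Scanning records for department = Engineering
  No matches found
Count: 0

ANSWER: 0


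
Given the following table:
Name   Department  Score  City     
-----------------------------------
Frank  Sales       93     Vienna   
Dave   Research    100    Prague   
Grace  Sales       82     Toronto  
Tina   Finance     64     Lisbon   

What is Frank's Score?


Row 1: Frank
Score = 93

ANSWER: 93


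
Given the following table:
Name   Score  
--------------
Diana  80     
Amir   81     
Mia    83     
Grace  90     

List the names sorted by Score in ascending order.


Sorting by Score (ascending):
  Diana: 80
  Amir: 81
  Mia: 83
  Grace: 90


ANSWER: Diana, Amir, Mia, Grace


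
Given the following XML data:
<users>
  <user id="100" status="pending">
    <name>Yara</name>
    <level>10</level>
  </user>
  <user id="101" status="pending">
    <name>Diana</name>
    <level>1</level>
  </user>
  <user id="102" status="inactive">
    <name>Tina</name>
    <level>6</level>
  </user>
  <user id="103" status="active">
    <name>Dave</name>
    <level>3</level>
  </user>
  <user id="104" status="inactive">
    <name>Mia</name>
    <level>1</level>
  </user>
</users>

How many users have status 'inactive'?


Counting users with status='inactive':
  Tina (id=102) -> MATCH
  Mia (id=104) -> MATCH
Count: 2

ANSWER: 2


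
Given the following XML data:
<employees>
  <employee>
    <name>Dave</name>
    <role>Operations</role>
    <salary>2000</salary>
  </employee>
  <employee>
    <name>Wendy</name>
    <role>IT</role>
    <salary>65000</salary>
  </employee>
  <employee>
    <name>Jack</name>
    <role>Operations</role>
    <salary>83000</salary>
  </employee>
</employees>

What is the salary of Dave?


Searching for <employee> with <name>Dave</name>
Found at position 1
<salary>2000</salary>

ANSWER: 2000


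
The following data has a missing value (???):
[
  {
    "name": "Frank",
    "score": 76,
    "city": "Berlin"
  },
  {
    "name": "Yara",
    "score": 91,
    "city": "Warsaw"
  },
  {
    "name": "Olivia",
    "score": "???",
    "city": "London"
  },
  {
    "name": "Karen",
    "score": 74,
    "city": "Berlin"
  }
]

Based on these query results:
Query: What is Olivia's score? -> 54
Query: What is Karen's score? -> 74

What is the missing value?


The missing value is Olivia's score
From query: Olivia's score = 54

ANSWER: 54


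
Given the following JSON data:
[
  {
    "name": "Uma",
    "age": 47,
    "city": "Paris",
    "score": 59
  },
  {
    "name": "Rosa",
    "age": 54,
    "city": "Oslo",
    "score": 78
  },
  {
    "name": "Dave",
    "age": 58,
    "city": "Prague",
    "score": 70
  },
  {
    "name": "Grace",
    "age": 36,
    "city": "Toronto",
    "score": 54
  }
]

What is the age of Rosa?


Looking up record where name = Rosa
Record index: 1
Field 'age' = 54

ANSWER: 54


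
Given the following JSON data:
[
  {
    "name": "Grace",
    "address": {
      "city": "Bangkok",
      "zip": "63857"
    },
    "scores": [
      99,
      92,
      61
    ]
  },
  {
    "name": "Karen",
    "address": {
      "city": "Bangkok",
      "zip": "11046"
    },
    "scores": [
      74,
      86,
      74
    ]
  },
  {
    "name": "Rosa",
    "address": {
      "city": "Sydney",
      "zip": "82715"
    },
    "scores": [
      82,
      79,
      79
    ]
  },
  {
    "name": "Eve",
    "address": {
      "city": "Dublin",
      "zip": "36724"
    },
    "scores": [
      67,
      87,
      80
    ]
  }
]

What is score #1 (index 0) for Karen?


Path: records[1].scores[0]
Value: 74

ANSWER: 74


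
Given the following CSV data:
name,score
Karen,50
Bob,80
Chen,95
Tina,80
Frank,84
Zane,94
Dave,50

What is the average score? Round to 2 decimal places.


Scores: 50, 80, 95, 80, 84, 94, 50
Sum = 533
Count = 7
Average = 533 / 7 = 76.14

ANSWER: 76.14


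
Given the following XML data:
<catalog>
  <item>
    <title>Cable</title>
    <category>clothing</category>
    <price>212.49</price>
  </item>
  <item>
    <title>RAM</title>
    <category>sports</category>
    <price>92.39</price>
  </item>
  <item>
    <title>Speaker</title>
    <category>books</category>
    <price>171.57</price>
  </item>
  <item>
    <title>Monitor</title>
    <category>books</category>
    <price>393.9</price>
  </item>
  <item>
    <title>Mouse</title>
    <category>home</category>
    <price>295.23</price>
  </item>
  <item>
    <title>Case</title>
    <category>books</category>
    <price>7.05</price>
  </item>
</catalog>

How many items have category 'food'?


Scanning <item> elements for <category>food</category>:
Count: 0

ANSWER: 0


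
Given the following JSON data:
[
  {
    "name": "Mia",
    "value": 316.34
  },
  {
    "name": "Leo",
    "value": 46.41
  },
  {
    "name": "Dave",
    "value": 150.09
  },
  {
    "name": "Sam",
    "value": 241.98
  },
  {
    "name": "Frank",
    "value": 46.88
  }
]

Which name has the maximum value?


Comparing values:
  Mia: 316.34
  Leo: 46.41
  Dave: 150.09
  Sam: 241.98
  Frank: 46.88
Maximum: Mia (316.34)

ANSWER: Mia


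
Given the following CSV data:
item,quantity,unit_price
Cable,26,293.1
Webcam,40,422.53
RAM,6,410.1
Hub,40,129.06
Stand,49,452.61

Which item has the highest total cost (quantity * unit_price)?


Computing row totals:
  Cable: 7620.6
  Webcam: 16901.2
  RAM: 2460.6
  Hub: 5162.4
  Stand: 22177.89
Maximum: Stand (22177.89)

ANSWER: Stand
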